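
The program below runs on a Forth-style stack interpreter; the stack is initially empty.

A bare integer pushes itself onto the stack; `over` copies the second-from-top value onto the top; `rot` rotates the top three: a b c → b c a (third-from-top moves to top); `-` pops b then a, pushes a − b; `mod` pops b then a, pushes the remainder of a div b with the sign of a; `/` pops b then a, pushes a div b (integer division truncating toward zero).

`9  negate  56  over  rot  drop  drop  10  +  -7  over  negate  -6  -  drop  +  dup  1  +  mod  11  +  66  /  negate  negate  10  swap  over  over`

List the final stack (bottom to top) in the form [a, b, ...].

9       9
negate  -9
56      -9 56
over    -9 56 -9
rot     56 -9 -9
drop    56 -9
drop    56
10      56 10
+       66
-7      66 -7
over    66 -7 66
negate  66 -7 -66
-6      66 -7 -66 -6
-       66 -7 -60
drop    66 -7
+       59
dup     59 59
1       59 59 1
+       59 60
mod     59
11      59 11
+       70
66      70 66
/       1
negate  -1
negate  1
10      1 10
swap    10 1
over    10 1 10
over    10 1 10 1

[10, 1, 10, 1]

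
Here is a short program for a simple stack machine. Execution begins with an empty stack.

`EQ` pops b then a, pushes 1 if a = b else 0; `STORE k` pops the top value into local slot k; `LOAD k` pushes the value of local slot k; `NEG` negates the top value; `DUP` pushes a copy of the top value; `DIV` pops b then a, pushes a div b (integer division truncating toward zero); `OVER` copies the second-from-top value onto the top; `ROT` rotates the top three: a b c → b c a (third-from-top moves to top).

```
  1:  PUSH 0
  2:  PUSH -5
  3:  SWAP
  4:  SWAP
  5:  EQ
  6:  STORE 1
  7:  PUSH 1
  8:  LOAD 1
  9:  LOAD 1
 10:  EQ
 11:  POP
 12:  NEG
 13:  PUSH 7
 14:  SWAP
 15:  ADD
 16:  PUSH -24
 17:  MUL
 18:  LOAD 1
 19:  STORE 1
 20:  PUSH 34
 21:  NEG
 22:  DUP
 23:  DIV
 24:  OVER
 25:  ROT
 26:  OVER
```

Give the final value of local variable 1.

0

PUSH 0   → 0
PUSH -5  → 0 -5
SWAP     → -5 0
SWAP     → 0 -5
EQ       → 0
STORE 1  → (empty)
PUSH 1   → 1
LOAD 1   → 1 0
LOAD 1   → 1 0 0
EQ       → 1 1
POP      → 1
NEG      → -1
PUSH 7   → -1 7
SWAP     → 7 -1
ADD      → 6
PUSH -24 → 6 -24
MUL      → -144
LOAD 1   → -144 0
STORE 1  → -144
PUSH 34  → -144 34
NEG      → -144 -34
DUP      → -144 -34 -34
DIV      → -144 1
OVER     → -144 1 -144
ROT      → 1 -144 -144
OVER     → 1 -144 -144 -144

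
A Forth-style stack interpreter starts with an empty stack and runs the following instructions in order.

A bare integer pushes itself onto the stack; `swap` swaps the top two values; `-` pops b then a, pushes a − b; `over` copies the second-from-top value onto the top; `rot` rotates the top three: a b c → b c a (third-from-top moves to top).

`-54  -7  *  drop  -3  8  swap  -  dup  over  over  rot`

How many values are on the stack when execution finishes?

-54  -> [-54]
-7   -> [-54, -7]
*    -> [378]
drop -> []
-3   -> [-3]
8    -> [-3, 8]
swap -> [8, -3]
-    -> [11]
dup  -> [11, 11]
over -> [11, 11, 11]
over -> [11, 11, 11, 11]
rot  -> [11, 11, 11, 11]

4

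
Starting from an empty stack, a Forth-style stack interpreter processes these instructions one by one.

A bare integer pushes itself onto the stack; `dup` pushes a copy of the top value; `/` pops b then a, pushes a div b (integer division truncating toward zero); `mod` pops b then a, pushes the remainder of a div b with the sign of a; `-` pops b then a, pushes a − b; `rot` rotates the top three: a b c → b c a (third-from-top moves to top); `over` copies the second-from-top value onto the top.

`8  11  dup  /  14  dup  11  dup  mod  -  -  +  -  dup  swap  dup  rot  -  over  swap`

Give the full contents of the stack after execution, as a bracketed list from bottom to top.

[7, 7, 0]

8     8
11    8 11
dup   8 11 11
/     8 1
14    8 1 14
dup   8 1 14 14
11    8 1 14 14 11
dup   8 1 14 14 11 11
mod   8 1 14 14 0
-     8 1 14 14
-     8 1 0
+     8 1
-     7
dup   7 7
swap  7 7
dup   7 7 7
rot   7 7 7
-     7 0
over  7 0 7
swap  7 7 0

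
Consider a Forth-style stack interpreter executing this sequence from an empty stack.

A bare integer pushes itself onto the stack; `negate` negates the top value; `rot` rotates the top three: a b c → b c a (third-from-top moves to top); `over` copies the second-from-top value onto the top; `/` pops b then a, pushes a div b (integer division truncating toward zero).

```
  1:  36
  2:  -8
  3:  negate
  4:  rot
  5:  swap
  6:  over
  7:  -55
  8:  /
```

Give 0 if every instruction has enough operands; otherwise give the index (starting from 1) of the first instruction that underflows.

4

36     → [36]
-8     → [36, -8]
negate → [36, 8]
rot  — needs 3 operands, stack has 2 → underflow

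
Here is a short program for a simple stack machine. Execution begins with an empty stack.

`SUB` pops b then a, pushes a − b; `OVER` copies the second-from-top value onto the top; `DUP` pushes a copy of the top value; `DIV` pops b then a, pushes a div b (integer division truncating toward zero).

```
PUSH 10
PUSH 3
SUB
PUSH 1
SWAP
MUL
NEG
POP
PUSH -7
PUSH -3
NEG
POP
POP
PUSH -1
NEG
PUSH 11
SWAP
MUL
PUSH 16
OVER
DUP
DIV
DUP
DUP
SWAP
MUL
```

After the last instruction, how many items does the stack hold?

4

PUSH 10 -> [10]
PUSH 3  -> [10, 3]
SUB     -> [7]
PUSH 1  -> [7, 1]
SWAP    -> [1, 7]
MUL     -> [7]
NEG     -> [-7]
POP     -> []
PUSH -7 -> [-7]
PUSH -3 -> [-7, -3]
NEG     -> [-7, 3]
POP     -> [-7]
POP     -> []
PUSH -1 -> [-1]
NEG     -> [1]
PUSH 11 -> [1, 11]
SWAP    -> [11, 1]
MUL     -> [11]
PUSH 16 -> [11, 16]
OVER    -> [11, 16, 11]
DUP     -> [11, 16, 11, 11]
DIV     -> [11, 16, 1]
DUP     -> [11, 16, 1, 1]
DUP     -> [11, 16, 1, 1, 1]
SWAP    -> [11, 16, 1, 1, 1]
MUL     -> [11, 16, 1, 1]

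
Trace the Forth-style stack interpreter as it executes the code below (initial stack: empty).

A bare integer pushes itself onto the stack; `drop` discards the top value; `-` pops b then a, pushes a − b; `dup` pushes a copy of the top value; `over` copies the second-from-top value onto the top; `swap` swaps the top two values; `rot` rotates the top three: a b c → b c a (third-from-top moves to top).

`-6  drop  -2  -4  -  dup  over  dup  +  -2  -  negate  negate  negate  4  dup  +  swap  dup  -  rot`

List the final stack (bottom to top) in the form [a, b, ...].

[2, 8, 0, 2]

-6      -6
drop    (empty)
-2      -2
-4      -2 -4
-       2
dup     2 2
over    2 2 2
dup     2 2 2 2
+       2 2 4
-2      2 2 4 -2
-       2 2 6
negate  2 2 -6
negate  2 2 6
negate  2 2 -6
4       2 2 -6 4
dup     2 2 -6 4 4
+       2 2 -6 8
swap    2 2 8 -6
dup     2 2 8 -6 -6
-       2 2 8 0
rot     2 8 0 2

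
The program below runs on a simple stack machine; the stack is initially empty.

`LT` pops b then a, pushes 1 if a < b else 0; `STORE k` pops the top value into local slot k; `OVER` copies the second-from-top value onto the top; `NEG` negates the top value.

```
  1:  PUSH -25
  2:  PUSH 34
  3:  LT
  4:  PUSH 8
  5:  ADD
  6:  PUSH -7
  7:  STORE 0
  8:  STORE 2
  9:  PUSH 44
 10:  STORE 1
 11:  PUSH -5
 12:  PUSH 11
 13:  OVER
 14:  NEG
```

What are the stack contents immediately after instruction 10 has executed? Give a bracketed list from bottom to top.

PUSH -25 : [-25]
PUSH 34  : [-25, 34]
LT       : [1]
PUSH 8   : [1, 8]
ADD      : [9]
PUSH -7  : [9, -7]
STORE 0  : [9]
STORE 2  : []
PUSH 44  : [44]
STORE 1  : []

[]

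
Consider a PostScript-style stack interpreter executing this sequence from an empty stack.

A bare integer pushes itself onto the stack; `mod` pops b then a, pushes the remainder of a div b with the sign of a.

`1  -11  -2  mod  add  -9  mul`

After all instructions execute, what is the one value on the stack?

0

1   -> 1
-11 -> 1 -11
-2  -> 1 -11 -2
mod -> 1 -1
add -> 0
-9  -> 0 -9
mul -> 0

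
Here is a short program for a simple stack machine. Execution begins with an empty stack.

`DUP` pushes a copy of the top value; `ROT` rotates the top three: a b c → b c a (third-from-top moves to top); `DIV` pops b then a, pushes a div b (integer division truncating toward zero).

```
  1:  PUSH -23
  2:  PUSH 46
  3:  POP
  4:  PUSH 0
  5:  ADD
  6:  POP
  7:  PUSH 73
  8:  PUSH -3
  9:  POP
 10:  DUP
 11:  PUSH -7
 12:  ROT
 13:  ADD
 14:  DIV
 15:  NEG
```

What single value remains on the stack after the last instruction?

-1

PUSH -23 -> [-23]
PUSH 46  -> [-23, 46]
POP      -> [-23]
PUSH 0   -> [-23, 0]
ADD      -> [-23]
POP      -> []
PUSH 73  -> [73]
PUSH -3  -> [73, -3]
POP      -> [73]
DUP      -> [73, 73]
PUSH -7  -> [73, 73, -7]
ROT      -> [73, -7, 73]
ADD      -> [73, 66]
DIV      -> [1]
NEG      -> [-1]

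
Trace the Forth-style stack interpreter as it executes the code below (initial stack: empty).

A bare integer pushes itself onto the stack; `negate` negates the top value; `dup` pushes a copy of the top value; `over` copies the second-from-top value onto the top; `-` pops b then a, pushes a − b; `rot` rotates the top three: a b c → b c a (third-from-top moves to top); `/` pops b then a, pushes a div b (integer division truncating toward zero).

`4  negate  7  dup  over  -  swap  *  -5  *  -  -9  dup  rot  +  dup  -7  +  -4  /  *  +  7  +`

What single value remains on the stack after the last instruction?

-67

4      -> [4]
negate -> [-4]
7      -> [-4, 7]
dup    -> [-4, 7, 7]
over   -> [-4, 7, 7, 7]
-      -> [-4, 7, 0]
swap   -> [-4, 0, 7]
*      -> [-4, 0]
-5     -> [-4, 0, -5]
*      -> [-4, 0]
-      -> [-4]
-9     -> [-4, -9]
dup    -> [-4, -9, -9]
rot    -> [-9, -9, -4]
+      -> [-9, -13]
dup    -> [-9, -13, -13]
-7     -> [-9, -13, -13, -7]
+      -> [-9, -13, -20]
-4     -> [-9, -13, -20, -4]
/      -> [-9, -13, 5]
*      -> [-9, -65]
+      -> [-74]
7      -> [-74, 7]
+      -> [-67]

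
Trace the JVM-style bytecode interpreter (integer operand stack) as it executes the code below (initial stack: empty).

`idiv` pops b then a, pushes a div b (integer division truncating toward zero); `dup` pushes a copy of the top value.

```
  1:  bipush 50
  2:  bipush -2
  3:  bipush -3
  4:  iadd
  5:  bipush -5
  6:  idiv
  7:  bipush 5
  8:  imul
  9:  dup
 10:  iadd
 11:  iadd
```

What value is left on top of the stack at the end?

60

bipush 50 -> 50
bipush -2 -> 50 -2
bipush -3 -> 50 -2 -3
iadd      -> 50 -5
bipush -5 -> 50 -5 -5
idiv      -> 50 1
bipush 5  -> 50 1 5
imul      -> 50 5
dup       -> 50 5 5
iadd      -> 50 10
iadd      -> 60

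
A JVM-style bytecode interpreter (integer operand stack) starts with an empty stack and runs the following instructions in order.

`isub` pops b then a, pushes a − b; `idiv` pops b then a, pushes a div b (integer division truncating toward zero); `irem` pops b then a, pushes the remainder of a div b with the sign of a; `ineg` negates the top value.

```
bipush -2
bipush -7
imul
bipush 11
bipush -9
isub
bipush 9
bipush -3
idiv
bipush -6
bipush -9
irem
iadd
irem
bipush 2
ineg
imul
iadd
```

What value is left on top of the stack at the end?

bipush -2 -> [-2]
bipush -7 -> [-2, -7]
imul      -> [14]
bipush 11 -> [14, 11]
bipush -9 -> [14, 11, -9]
isub      -> [14, 20]
bipush 9  -> [14, 20, 9]
bipush -3 -> [14, 20, 9, -3]
idiv      -> [14, 20, -3]
bipush -6 -> [14, 20, -3, -6]
bipush -9 -> [14, 20, -3, -6, -9]
irem      -> [14, 20, -3, -6]
iadd      -> [14, 20, -9]
irem      -> [14, 2]
bipush 2  -> [14, 2, 2]
ineg      -> [14, 2, -2]
imul      -> [14, -4]
iadd      -> [10]

10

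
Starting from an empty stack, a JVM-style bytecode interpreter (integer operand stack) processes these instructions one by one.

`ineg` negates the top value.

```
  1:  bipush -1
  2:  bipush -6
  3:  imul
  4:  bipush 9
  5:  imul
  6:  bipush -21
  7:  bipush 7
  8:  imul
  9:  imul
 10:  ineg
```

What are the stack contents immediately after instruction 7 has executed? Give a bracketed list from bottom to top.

[54, -21, 7]

bipush -1  : [-1]
bipush -6  : [-1, -6]
imul       : [6]
bipush 9   : [6, 9]
imul       : [54]
bipush -21 : [54, -21]
bipush 7   : [54, -21, 7]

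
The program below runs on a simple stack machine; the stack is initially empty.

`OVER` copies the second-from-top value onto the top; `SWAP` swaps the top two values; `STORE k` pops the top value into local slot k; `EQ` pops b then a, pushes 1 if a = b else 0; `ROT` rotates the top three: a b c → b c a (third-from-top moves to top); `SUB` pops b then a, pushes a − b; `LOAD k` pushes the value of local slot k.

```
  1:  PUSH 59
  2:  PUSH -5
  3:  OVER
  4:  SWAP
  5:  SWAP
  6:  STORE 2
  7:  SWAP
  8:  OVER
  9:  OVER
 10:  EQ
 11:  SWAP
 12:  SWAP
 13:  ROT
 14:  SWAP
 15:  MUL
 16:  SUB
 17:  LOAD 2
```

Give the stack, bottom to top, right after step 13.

[59, 0, -5]

PUSH 59 -> [59]
PUSH -5 -> [59, -5]
OVER    -> [59, -5, 59]
SWAP    -> [59, 59, -5]
SWAP    -> [59, -5, 59]
STORE 2 -> [59, -5]
SWAP    -> [-5, 59]
OVER    -> [-5, 59, -5]
OVER    -> [-5, 59, -5, 59]
EQ      -> [-5, 59, 0]
SWAP    -> [-5, 0, 59]
SWAP    -> [-5, 59, 0]
ROT     -> [59, 0, -5]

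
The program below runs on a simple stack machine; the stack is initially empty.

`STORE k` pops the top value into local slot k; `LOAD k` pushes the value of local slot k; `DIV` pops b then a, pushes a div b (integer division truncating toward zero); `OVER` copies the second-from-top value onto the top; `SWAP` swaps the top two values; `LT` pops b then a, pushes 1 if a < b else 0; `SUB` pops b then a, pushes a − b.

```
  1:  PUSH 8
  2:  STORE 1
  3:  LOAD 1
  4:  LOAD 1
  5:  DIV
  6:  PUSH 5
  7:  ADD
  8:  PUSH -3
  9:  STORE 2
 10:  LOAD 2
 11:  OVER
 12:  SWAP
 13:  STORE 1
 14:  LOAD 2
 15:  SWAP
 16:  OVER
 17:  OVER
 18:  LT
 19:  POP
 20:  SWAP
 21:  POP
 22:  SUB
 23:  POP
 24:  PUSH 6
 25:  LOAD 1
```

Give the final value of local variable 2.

-3

PUSH 8  → 8
STORE 1 → (empty)
LOAD 1  → 8
LOAD 1  → 8 8
DIV     → 1
PUSH 5  → 1 5
ADD     → 6
PUSH -3 → 6 -3
STORE 2 → 6
LOAD 2  → 6 -3
OVER    → 6 -3 6
SWAP    → 6 6 -3
STORE 1 → 6 6
LOAD 2  → 6 6 -3
SWAP    → 6 -3 6
OVER    → 6 -3 6 -3
OVER    → 6 -3 6 -3 6
LT      → 6 -3 6 1
POP     → 6 -3 6
SWAP    → 6 6 -3
POP     → 6 6
SUB     → 0
POP     → (empty)
PUSH 6  → 6
LOAD 1  → 6 -3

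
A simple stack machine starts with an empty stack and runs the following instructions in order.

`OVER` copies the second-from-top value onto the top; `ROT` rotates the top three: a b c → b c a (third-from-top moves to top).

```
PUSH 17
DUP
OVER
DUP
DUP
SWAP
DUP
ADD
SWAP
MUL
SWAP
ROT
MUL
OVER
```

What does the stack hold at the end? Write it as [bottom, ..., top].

PUSH 17  [17]
DUP      [17, 17]
OVER     [17, 17, 17]
DUP      [17, 17, 17, 17]
DUP      [17, 17, 17, 17, 17]
SWAP     [17, 17, 17, 17, 17]
DUP      [17, 17, 17, 17, 17, 17]
ADD      [17, 17, 17, 17, 34]
SWAP     [17, 17, 17, 34, 17]
MUL      [17, 17, 17, 578]
SWAP     [17, 17, 578, 17]
ROT      [17, 578, 17, 17]
MUL      [17, 578, 289]
OVER     [17, 578, 289, 578]

[17, 578, 289, 578]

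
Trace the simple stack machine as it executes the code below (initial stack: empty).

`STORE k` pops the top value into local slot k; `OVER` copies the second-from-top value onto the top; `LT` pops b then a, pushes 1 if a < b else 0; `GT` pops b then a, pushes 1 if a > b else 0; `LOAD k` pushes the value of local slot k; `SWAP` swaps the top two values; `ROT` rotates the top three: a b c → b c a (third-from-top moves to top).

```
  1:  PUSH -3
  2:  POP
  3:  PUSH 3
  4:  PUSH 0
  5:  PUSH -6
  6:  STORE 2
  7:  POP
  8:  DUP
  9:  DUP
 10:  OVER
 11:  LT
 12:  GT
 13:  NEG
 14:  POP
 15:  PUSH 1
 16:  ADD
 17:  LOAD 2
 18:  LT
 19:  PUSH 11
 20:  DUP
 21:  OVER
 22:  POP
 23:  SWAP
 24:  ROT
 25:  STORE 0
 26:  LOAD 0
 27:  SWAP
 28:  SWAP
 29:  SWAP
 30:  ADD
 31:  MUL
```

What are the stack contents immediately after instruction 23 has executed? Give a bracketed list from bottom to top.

PUSH -3 -> [-3]
POP     -> []
PUSH 3  -> [3]
PUSH 0  -> [3, 0]
PUSH -6 -> [3, 0, -6]
STORE 2 -> [3, 0]
POP     -> [3]
DUP     -> [3, 3]
DUP     -> [3, 3, 3]
OVER    -> [3, 3, 3, 3]
LT      -> [3, 3, 0]
GT      -> [3, 1]
NEG     -> [3, -1]
POP     -> [3]
PUSH 1  -> [3, 1]
ADD     -> [4]
LOAD 2  -> [4, -6]
LT      -> [0]
PUSH 11 -> [0, 11]
DUP     -> [0, 11, 11]
OVER    -> [0, 11, 11, 11]
POP     -> [0, 11, 11]
SWAP    -> [0, 11, 11]

[0, 11, 11]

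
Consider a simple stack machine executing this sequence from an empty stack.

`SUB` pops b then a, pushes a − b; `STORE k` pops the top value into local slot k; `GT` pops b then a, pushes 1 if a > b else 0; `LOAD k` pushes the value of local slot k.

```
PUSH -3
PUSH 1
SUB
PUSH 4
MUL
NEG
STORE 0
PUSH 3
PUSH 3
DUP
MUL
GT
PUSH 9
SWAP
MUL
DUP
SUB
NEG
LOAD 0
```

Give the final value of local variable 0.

16

PUSH -3 : [-3]
PUSH 1  : [-3, 1]
SUB     : [-4]
PUSH 4  : [-4, 4]
MUL     : [-16]
NEG     : [16]
STORE 0 : []
PUSH 3  : [3]
PUSH 3  : [3, 3]
DUP     : [3, 3, 3]
MUL     : [3, 9]
GT      : [0]
PUSH 9  : [0, 9]
SWAP    : [9, 0]
MUL     : [0]
DUP     : [0, 0]
SUB     : [0]
NEG     : [0]
LOAD 0  : [0, 16]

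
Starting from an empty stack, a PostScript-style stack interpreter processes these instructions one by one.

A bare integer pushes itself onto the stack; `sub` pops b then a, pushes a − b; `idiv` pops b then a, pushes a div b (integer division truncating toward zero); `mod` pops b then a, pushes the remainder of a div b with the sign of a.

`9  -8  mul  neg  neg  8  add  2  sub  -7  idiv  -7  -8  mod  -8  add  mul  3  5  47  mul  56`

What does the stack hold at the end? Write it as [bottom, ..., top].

[-135, 3, 235, 56]

9    → 9
-8   → 9 -8
mul  → -72
neg  → 72
neg  → -72
8    → -72 8
add  → -64
2    → -64 2
sub  → -66
-7   → -66 -7
idiv → 9
-7   → 9 -7
-8   → 9 -7 -8
mod  → 9 -7
-8   → 9 -7 -8
add  → 9 -15
mul  → -135
3    → -135 3
5    → -135 3 5
47   → -135 3 5 47
mul  → -135 3 235
56   → -135 3 235 56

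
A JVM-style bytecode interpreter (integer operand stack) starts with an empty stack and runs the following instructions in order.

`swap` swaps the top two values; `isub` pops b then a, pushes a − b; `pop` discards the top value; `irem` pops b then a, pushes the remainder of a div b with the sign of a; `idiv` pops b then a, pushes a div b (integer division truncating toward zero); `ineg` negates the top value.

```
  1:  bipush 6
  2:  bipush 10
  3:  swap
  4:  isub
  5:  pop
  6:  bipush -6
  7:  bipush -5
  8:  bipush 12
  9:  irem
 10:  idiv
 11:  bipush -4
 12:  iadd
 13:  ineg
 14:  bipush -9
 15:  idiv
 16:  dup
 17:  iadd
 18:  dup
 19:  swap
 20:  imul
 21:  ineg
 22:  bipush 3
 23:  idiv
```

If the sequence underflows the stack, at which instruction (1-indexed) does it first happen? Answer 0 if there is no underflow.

bipush 6  → 6
bipush 10 → 6 10
swap      → 10 6
isub      → 4
pop       → (empty)
bipush -6 → -6
bipush -5 → -6 -5
bipush 12 → -6 -5 12
irem      → -6 -5
idiv      → 1
bipush -4 → 1 -4
iadd      → -3
ineg      → 3
bipush -9 → 3 -9
idiv      → 0
dup       → 0 0
iadd      → 0
dup       → 0 0
swap      → 0 0
imul      → 0
ineg      → 0
bipush 3  → 0 3
idiv      → 0

0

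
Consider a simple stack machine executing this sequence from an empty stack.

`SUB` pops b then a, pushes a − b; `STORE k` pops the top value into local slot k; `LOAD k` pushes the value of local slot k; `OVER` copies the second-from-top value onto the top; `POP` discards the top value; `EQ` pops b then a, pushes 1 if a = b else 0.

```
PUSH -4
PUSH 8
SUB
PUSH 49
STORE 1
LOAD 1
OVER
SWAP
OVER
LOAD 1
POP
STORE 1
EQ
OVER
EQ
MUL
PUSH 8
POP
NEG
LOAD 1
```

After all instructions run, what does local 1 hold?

PUSH -4 -> [-4]
PUSH 8  -> [-4, 8]
SUB     -> [-12]
PUSH 49 -> [-12, 49]
STORE 1 -> [-12]
LOAD 1  -> [-12, 49]
OVER    -> [-12, 49, -12]
SWAP    -> [-12, -12, 49]
OVER    -> [-12, -12, 49, -12]
LOAD 1  -> [-12, -12, 49, -12, 49]
POP     -> [-12, -12, 49, -12]
STORE 1 -> [-12, -12, 49]
EQ      -> [-12, 0]
OVER    -> [-12, 0, -12]
EQ      -> [-12, 0]
MUL     -> [0]
PUSH 8  -> [0, 8]
POP     -> [0]
NEG     -> [0]
LOAD 1  -> [0, -12]

-12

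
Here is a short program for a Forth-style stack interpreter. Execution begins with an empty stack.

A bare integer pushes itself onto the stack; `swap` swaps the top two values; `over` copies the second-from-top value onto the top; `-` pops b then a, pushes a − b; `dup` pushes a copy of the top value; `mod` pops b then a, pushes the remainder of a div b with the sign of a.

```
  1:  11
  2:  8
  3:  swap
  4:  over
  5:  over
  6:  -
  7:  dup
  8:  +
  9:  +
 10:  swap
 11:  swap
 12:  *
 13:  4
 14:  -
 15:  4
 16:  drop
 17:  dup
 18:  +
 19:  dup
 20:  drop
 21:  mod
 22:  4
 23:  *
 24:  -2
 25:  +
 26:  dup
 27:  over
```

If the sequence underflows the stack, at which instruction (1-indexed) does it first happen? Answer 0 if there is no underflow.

21

11   : 11
8    : 11 8
swap : 8 11
over : 8 11 8
over : 8 11 8 11
-    : 8 11 -3
dup  : 8 11 -3 -3
+    : 8 11 -6
+    : 8 5
swap : 5 8
swap : 8 5
*    : 40
4    : 40 4
-    : 36
4    : 36 4
drop : 36
dup  : 36 36
+    : 72
dup  : 72 72
drop : 72
mod  — needs 2 operands, stack has 1 → underflow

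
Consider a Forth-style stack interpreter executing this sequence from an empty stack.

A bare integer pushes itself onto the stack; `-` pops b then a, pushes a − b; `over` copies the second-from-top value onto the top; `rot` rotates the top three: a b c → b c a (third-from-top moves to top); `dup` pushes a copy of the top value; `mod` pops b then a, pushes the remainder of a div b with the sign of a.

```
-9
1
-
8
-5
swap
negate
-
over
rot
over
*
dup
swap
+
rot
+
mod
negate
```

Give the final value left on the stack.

10

-9     : -9
1      : -9 1
-      : -10
8      : -10 8
-5     : -10 8 -5
swap   : -10 -5 8
negate : -10 -5 -8
-      : -10 3
over   : -10 3 -10
rot    : 3 -10 -10
over   : 3 -10 -10 -10
*      : 3 -10 100
dup    : 3 -10 100 100
swap   : 3 -10 100 100
+      : 3 -10 200
rot    : -10 200 3
+      : -10 203
mod    : -10
negate : 10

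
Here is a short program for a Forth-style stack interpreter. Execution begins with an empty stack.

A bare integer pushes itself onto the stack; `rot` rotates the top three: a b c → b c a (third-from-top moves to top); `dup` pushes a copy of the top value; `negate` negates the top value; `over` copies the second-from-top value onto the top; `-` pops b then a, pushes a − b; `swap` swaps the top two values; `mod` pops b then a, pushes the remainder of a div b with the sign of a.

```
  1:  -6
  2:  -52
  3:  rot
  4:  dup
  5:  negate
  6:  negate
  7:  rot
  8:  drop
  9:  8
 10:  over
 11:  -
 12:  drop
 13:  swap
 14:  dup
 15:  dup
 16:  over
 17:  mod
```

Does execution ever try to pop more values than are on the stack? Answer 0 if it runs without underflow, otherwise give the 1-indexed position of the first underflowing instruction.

3

-6   -6
-52  -6 -52
rot  — needs 3 operands, stack has 2 → underflow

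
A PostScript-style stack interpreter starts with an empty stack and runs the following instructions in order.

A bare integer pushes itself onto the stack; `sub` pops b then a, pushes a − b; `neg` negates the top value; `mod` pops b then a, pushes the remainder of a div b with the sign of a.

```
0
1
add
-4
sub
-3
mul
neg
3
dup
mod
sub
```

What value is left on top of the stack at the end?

15

0   → [0]
1   → [0, 1]
add → [1]
-4  → [1, -4]
sub → [5]
-3  → [5, -3]
mul → [-15]
neg → [15]
3   → [15, 3]
dup → [15, 3, 3]
mod → [15, 0]
sub → [15]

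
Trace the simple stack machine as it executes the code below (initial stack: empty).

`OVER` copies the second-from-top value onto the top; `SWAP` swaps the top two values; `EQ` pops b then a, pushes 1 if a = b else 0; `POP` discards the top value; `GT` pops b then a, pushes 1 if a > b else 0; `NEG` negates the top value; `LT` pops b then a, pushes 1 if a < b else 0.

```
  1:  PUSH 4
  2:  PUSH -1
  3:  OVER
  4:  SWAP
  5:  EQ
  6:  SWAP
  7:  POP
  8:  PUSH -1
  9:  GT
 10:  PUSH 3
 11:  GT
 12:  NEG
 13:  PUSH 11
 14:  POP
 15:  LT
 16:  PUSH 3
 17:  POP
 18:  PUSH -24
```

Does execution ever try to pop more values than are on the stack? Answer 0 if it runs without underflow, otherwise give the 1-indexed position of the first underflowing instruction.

15

PUSH 4  -> [4]
PUSH -1 -> [4, -1]
OVER    -> [4, -1, 4]
SWAP    -> [4, 4, -1]
EQ      -> [4, 0]
SWAP    -> [0, 4]
POP     -> [0]
PUSH -1 -> [0, -1]
GT      -> [1]
PUSH 3  -> [1, 3]
GT      -> [0]
NEG     -> [0]
PUSH 11 -> [0, 11]
POP     -> [0]
LT  — needs 2 operands, stack has 1 → underflow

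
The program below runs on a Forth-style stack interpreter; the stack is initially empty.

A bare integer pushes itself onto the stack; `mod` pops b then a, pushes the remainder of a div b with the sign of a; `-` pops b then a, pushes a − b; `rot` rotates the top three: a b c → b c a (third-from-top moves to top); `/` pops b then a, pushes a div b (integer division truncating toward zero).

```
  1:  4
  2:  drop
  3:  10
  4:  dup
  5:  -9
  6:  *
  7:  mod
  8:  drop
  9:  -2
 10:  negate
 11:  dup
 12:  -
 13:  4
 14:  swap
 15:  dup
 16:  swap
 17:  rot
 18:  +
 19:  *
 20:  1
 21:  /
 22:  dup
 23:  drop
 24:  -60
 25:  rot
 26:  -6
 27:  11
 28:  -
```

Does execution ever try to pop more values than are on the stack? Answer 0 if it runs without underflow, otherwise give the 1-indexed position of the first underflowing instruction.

25

4      -> 4
drop   -> (empty)
10     -> 10
dup    -> 10 10
-9     -> 10 10 -9
*      -> 10 -90
mod    -> 10
drop   -> (empty)
-2     -> -2
negate -> 2
dup    -> 2 2
-      -> 0
4      -> 0 4
swap   -> 4 0
dup    -> 4 0 0
swap   -> 4 0 0
rot    -> 0 0 4
+      -> 0 4
*      -> 0
1      -> 0 1
/      -> 0
dup    -> 0 0
drop   -> 0
-60    -> 0 -60
rot  — needs 3 operands, stack has 2 → underflow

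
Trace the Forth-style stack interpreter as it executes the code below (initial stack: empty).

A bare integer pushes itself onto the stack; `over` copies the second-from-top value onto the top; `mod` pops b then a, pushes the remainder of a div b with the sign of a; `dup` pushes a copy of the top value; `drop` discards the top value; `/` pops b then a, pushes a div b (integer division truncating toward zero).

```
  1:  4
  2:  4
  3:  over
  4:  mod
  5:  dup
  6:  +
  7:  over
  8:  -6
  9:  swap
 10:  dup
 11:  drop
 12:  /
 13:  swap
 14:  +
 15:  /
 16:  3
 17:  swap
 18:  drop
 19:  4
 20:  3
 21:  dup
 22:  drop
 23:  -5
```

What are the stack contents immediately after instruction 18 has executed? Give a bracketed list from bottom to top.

4    → 4
4    → 4 4
over → 4 4 4
mod  → 4 0
dup  → 4 0 0
+    → 4 0
over → 4 0 4
-6   → 4 0 4 -6
swap → 4 0 -6 4
dup  → 4 0 -6 4 4
drop → 4 0 -6 4
/    → 4 0 -1
swap → 4 -1 0
+    → 4 -1
/    → -4
3    → -4 3
swap → 3 -4
drop → 3

[3]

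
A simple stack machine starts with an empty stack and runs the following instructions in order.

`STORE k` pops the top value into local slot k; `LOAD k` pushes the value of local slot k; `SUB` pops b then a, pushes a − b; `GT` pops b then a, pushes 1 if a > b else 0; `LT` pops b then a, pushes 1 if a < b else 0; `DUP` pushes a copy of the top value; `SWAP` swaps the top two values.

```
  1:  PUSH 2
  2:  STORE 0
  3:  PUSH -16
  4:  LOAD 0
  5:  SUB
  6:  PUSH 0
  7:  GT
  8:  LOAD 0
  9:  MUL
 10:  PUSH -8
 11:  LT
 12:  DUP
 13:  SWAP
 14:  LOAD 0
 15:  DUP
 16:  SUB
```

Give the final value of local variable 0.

2

PUSH 2   -> 2
STORE 0  -> (empty)
PUSH -16 -> -16
LOAD 0   -> -16 2
SUB      -> -18
PUSH 0   -> -18 0
GT       -> 0
LOAD 0   -> 0 2
MUL      -> 0
PUSH -8  -> 0 -8
LT       -> 0
DUP      -> 0 0
SWAP     -> 0 0
LOAD 0   -> 0 0 2
DUP      -> 0 0 2 2
SUB      -> 0 0 0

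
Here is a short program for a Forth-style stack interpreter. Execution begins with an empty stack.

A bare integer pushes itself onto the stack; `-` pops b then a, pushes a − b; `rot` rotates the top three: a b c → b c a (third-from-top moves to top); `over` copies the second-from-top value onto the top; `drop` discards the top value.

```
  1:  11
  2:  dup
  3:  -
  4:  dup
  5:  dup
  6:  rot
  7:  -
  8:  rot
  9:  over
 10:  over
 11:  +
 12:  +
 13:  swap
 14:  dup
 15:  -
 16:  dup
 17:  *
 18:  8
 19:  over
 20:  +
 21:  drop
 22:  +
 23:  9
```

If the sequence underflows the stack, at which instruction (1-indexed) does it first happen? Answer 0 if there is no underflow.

8

11  → [11]
dup → [11, 11]
-   → [0]
dup → [0, 0]
dup → [0, 0, 0]
rot → [0, 0, 0]
-   → [0, 0]
rot  — needs 3 operands, stack has 2 → underflow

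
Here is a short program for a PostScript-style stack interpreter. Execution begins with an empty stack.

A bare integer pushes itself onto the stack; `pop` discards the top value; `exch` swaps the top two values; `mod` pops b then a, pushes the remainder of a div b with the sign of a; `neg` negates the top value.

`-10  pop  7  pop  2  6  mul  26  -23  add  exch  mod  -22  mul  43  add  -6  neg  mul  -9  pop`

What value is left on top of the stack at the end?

-138

-10   -10
pop   (empty)
7     7
pop   (empty)
2     2
6     2 6
mul   12
26    12 26
-23   12 26 -23
add   12 3
exch  3 12
mod   3
-22   3 -22
mul   -66
43    -66 43
add   -23
-6    -23 -6
neg   -23 6
mul   -138
-9    -138 -9
pop   -138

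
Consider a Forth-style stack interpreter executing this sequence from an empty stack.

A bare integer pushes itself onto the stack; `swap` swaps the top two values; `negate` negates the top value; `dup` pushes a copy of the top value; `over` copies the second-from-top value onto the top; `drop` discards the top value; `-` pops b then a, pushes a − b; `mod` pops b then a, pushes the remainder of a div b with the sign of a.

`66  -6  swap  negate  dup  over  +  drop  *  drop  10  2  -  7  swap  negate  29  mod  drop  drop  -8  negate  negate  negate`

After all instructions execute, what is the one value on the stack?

66      [66]
-6      [66, -6]
swap    [-6, 66]
negate  [-6, -66]
dup     [-6, -66, -66]
over    [-6, -66, -66, -66]
+       [-6, -66, -132]
drop    [-6, -66]
*       [396]
drop    []
10      [10]
2       [10, 2]
-       [8]
7       [8, 7]
swap    [7, 8]
negate  [7, -8]
29      [7, -8, 29]
mod     [7, -8]
drop    [7]
drop    []
-8      [-8]
negate  [8]
negate  [-8]
negate  [8]

8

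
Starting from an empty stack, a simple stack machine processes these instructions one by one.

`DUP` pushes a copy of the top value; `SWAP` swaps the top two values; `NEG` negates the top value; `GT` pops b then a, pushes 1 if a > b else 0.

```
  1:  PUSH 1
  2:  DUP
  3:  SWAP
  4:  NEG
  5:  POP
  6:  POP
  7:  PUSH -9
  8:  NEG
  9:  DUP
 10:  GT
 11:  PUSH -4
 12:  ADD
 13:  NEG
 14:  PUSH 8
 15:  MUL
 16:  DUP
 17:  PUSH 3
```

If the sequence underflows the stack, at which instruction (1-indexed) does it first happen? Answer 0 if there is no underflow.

0

PUSH 1  : 1
DUP     : 1 1
SWAP    : 1 1
NEG     : 1 -1
POP     : 1
POP     : (empty)
PUSH -9 : -9
NEG     : 9
DUP     : 9 9
GT      : 0
PUSH -4 : 0 -4
ADD     : -4
NEG     : 4
PUSH 8  : 4 8
MUL     : 32
DUP     : 32 32
PUSH 3  : 32 32 3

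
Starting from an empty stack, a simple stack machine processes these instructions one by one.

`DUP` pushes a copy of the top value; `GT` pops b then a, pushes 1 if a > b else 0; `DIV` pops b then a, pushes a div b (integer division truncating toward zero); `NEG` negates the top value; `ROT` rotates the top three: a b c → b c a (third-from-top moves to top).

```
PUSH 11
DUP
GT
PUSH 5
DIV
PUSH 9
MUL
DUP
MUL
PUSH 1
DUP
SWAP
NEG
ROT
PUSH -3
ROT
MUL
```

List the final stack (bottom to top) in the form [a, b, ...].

PUSH 11  [11]
DUP      [11, 11]
GT       [0]
PUSH 5   [0, 5]
DIV      [0]
PUSH 9   [0, 9]
MUL      [0]
DUP      [0, 0]
MUL      [0]
PUSH 1   [0, 1]
DUP      [0, 1, 1]
SWAP     [0, 1, 1]
NEG      [0, 1, -1]
ROT      [1, -1, 0]
PUSH -3  [1, -1, 0, -3]
ROT      [1, 0, -3, -1]
MUL      [1, 0, 3]

[1, 0, 3]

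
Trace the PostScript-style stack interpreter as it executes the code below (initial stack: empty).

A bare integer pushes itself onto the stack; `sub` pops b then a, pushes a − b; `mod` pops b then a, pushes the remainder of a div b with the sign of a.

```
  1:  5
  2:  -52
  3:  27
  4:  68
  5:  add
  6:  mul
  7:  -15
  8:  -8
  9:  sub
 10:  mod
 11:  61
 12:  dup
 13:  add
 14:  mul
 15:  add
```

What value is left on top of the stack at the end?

-605

5   : [5]
-52 : [5, -52]
27  : [5, -52, 27]
68  : [5, -52, 27, 68]
add : [5, -52, 95]
mul : [5, -4940]
-15 : [5, -4940, -15]
-8  : [5, -4940, -15, -8]
sub : [5, -4940, -7]
mod : [5, -5]
61  : [5, -5, 61]
dup : [5, -5, 61, 61]
add : [5, -5, 122]
mul : [5, -610]
add : [-605]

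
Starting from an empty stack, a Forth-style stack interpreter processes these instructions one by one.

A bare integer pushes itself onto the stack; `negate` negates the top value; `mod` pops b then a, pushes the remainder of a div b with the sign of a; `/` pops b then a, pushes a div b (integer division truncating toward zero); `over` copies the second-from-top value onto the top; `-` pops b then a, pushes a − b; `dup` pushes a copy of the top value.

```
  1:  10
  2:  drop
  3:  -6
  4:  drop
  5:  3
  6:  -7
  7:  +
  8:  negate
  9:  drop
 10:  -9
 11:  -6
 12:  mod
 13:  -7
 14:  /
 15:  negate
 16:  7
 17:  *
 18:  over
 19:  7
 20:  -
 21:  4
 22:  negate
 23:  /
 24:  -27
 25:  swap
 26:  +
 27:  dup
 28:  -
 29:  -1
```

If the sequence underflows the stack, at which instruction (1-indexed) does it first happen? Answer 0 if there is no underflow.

18

10     -> 10
drop   -> (empty)
-6     -> -6
drop   -> (empty)
3      -> 3
-7     -> 3 -7
+      -> -4
negate -> 4
drop   -> (empty)
-9     -> -9
-6     -> -9 -6
mod    -> -3
-7     -> -3 -7
/      -> 0
negate -> 0
7      -> 0 7
*      -> 0
over  — needs 2 operands, stack has 1 → underflow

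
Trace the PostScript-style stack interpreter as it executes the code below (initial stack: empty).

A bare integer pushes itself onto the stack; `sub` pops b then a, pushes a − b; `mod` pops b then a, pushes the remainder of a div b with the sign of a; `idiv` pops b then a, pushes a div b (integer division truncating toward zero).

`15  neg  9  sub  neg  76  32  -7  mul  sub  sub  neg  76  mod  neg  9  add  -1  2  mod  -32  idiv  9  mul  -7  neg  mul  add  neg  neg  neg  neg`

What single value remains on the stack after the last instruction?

15   : 15
neg  : -15
9    : -15 9
sub  : -24
neg  : 24
76   : 24 76
32   : 24 76 32
-7   : 24 76 32 -7
mul  : 24 76 -224
sub  : 24 300
sub  : -276
neg  : 276
76   : 276 76
mod  : 48
neg  : -48
9    : -48 9
add  : -39
-1   : -39 -1
2    : -39 -1 2
mod  : -39 -1
-32  : -39 -1 -32
idiv : -39 0
9    : -39 0 9
mul  : -39 0
-7   : -39 0 -7
neg  : -39 0 7
mul  : -39 0
add  : -39
neg  : 39
neg  : -39
neg  : 39
neg  : -39

-39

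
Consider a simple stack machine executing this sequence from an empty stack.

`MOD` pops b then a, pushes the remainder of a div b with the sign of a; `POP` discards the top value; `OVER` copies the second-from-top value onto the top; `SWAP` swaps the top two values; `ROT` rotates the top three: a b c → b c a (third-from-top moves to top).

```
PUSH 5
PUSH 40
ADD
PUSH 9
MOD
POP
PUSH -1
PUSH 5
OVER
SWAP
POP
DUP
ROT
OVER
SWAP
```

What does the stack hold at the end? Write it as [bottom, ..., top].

[-1, -1, -1, -1]

PUSH 5  : 5
PUSH 40 : 5 40
ADD     : 45
PUSH 9  : 45 9
MOD     : 0
POP     : (empty)
PUSH -1 : -1
PUSH 5  : -1 5
OVER    : -1 5 -1
SWAP    : -1 -1 5
POP     : -1 -1
DUP     : -1 -1 -1
ROT     : -1 -1 -1
OVER    : -1 -1 -1 -1
SWAP    : -1 -1 -1 -1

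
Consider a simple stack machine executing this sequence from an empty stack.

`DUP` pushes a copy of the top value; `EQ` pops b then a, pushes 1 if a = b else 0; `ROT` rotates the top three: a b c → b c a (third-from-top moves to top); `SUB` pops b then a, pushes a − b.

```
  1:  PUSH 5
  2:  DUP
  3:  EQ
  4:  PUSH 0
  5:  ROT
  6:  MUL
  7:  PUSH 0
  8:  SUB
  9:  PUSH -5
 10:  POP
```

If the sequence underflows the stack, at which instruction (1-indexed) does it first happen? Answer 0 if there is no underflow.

PUSH 5 -> [5]
DUP    -> [5, 5]
EQ     -> [1]
PUSH 0 -> [1, 0]
ROT  — needs 3 operands, stack has 2 → underflow

5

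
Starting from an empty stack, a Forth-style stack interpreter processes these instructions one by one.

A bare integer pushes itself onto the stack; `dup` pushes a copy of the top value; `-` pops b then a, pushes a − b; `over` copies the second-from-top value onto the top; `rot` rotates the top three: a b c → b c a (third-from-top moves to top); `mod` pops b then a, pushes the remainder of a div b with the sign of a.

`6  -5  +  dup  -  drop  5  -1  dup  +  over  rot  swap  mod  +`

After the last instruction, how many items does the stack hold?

1

6     6
-5    6 -5
+     1
dup   1 1
-     0
drop  (empty)
5     5
-1    5 -1
dup   5 -1 -1
+     5 -2
over  5 -2 5
rot   -2 5 5
swap  -2 5 5
mod   -2 0
+     -2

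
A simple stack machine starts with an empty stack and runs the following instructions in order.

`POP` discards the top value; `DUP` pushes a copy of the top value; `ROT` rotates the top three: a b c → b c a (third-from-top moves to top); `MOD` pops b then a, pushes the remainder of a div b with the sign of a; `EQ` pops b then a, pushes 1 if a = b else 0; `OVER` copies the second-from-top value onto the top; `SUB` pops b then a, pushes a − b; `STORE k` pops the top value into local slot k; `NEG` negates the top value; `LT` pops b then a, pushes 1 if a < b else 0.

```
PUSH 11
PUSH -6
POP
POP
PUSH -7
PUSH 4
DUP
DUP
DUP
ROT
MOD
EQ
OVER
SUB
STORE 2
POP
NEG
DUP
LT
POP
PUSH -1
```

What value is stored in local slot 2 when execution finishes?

-4

PUSH 11 : 11
PUSH -6 : 11 -6
POP     : 11
POP     : (empty)
PUSH -7 : -7
PUSH 4  : -7 4
DUP     : -7 4 4
DUP     : -7 4 4 4
DUP     : -7 4 4 4 4
ROT     : -7 4 4 4 4
MOD     : -7 4 4 0
EQ      : -7 4 0
OVER    : -7 4 0 4
SUB     : -7 4 -4
STORE 2 : -7 4
POP     : -7
NEG     : 7
DUP     : 7 7
LT      : 0
POP     : (empty)
PUSH -1 : -1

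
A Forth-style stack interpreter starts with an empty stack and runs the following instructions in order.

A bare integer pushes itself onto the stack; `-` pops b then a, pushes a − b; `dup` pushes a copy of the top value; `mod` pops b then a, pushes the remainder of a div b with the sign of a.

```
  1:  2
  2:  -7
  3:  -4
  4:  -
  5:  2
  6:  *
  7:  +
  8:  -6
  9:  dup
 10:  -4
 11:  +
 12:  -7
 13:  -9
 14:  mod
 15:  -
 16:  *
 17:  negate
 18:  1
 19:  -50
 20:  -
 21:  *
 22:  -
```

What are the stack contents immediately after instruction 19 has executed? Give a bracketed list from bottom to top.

2      : 2
-7     : 2 -7
-4     : 2 -7 -4
-      : 2 -3
2      : 2 -3 2
*      : 2 -6
+      : -4
-6     : -4 -6
dup    : -4 -6 -6
-4     : -4 -6 -6 -4
+      : -4 -6 -10
-7     : -4 -6 -10 -7
-9     : -4 -6 -10 -7 -9
mod    : -4 -6 -10 -7
-      : -4 -6 -3
*      : -4 18
negate : -4 -18
1      : -4 -18 1
-50    : -4 -18 1 -50

[-4, -18, 1, -50]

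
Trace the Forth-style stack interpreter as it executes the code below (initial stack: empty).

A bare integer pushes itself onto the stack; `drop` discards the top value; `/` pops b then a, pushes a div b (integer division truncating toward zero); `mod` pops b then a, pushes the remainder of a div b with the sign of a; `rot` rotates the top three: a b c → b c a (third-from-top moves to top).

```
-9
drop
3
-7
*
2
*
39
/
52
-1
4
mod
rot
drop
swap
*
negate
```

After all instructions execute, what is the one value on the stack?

52

-9      -9
drop    (empty)
3       3
-7      3 -7
*       -21
2       -21 2
*       -42
39      -42 39
/       -1
52      -1 52
-1      -1 52 -1
4       -1 52 -1 4
mod     -1 52 -1
rot     52 -1 -1
drop    52 -1
swap    -1 52
*       -52
negate  52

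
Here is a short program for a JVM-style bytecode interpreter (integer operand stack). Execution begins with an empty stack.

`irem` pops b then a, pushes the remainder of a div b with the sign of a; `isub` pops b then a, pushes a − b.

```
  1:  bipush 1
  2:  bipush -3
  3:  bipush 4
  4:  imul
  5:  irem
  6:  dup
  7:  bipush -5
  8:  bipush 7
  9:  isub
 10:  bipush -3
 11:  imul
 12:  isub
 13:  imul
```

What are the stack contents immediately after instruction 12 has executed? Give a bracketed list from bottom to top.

bipush 1  : [1]
bipush -3 : [1, -3]
bipush 4  : [1, -3, 4]
imul      : [1, -12]
irem      : [1]
dup       : [1, 1]
bipush -5 : [1, 1, -5]
bipush 7  : [1, 1, -5, 7]
isub      : [1, 1, -12]
bipush -3 : [1, 1, -12, -3]
imul      : [1, 1, 36]
isub      : [1, -35]

[1, -35]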